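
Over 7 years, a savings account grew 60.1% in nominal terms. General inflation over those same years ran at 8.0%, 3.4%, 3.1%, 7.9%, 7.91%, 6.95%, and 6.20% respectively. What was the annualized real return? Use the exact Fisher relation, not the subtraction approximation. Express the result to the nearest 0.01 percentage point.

0.72%

Cumulative inflation factor: 1.080 × 1.034 × 1.031 × 1.079 × 1.0791 × 1.0695 × 1.0620 ≈ 1.52262.
Nominal growth factor: 1.60100. Real growth factor = 1.60100 / 1.52262 ≈ 1.05148.
Annualized: 1.05148^(1/7) − 1 ≈ 0.00720.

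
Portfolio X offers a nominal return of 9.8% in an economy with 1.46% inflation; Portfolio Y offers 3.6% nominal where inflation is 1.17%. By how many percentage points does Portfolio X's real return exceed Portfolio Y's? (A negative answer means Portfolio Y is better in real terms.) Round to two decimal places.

Portfolio X real return: 1.098/1.0146 − 1 = 8.220%.
Portfolio Y real return: 1.036/1.0117 − 1 = 2.402%.
Difference: 8.220 − 2.402 = 5.818 pp.

5.82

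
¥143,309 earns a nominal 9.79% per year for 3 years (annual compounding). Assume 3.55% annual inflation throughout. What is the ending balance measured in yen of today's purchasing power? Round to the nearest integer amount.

Nominal value at maturity: ¥143,309 × (1 + 9.79%)^3 ≈ ¥189,654.
Price-level factor over 3 years: (1 + 3.55%)^3 ≈ 1.1103254889.
The maturity value deflated by that factor is the answer in today's purchasing power.

¥170,809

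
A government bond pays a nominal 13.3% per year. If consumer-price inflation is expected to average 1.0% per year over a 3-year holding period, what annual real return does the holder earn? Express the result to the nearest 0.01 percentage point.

With constant rates the annual real return is the same each year: (1+13.3%)/(1+1.0%) − 1 = 0.12178.

12.18%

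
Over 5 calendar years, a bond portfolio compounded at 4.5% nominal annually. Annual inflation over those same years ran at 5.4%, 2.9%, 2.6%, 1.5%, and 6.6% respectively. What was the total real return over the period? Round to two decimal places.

3.50%

Cumulative inflation factor: 1.054 × 1.029 × 1.026 × 1.015 × 1.066 ≈ 1.20400.
Nominal growth factor: 1.24618. Real growth factor = 1.24618 / 1.20400 ≈ 1.03503.
Total real return ≈ 3.5035%.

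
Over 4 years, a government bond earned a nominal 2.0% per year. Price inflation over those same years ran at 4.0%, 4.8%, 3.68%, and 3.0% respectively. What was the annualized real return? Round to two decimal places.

Cumulative inflation factor: 1.040 × 1.048 × 1.0368 × 1.030 ≈ 1.16393.
Nominal growth factor: 1.08243. Real growth factor = 1.08243 / 1.16393 ≈ 0.92998.
Annualized: 0.92998^(1/4) − 1 ≈ -0.01798.

-1.80%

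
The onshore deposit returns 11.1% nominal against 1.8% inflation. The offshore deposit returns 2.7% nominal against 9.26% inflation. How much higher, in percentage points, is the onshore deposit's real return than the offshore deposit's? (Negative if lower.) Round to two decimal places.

15.14

The onshore deposit real return: 1.111/1.018 − 1 = 9.136%.
The offshore deposit real return: 1.027/1.0926 − 1 = -6.004%.
Difference: 9.136 − (-6.004) = 15.140 pp.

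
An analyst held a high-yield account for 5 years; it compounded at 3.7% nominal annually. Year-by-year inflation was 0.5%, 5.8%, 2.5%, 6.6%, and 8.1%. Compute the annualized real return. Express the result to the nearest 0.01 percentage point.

Cumulative inflation factor: 1.005 × 1.058 × 1.025 × 1.066 × 1.081 ≈ 1.25591.
Nominal growth factor: 1.19921. Real growth factor = 1.19921 / 1.25591 ≈ 0.95485.
Annualized: 0.95485^(1/5) − 1 ≈ -0.00920.

-0.92%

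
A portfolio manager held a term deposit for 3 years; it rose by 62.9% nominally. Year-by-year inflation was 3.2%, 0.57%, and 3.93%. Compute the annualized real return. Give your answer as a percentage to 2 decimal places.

Cumulative inflation factor: 1.032 × 1.0057 × 1.0393 ≈ 1.07867.
Nominal growth factor: 1.62900. Real growth factor = 1.62900 / 1.07867 ≈ 1.51019.
Annualized: 1.51019^(1/3) − 1 ≈ 0.14730.

14.73%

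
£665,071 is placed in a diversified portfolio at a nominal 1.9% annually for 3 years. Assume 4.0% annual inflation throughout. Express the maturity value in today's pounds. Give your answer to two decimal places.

£625,591.08

Nominal value at maturity: £665,071 × (1 + 1.9%)^3 ≈ £703,704.88.
Price-level factor over 3 years: (1 + 4.0%)^3 = 1.124864.
Dividing the nominal maturity value by the price-level factor gives the value in today's money.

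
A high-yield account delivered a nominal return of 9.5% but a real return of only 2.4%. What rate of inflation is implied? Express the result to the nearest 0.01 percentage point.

6.93%

From (1+r_nom) = (1+r_real)(1+π), we get 1+π = (1 + 9.5%)/(1 + 2.4%) = 1.095/1.024 ≈ 1.06934.
So π ≈ 6.9336%.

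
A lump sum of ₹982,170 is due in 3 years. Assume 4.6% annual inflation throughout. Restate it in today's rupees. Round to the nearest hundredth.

Price-level factor over 3 years: (1 + 4.6%)^3 = 1.144445336.
Purchasing power today: ₹982,170 divided by that factor.

₹858,206.13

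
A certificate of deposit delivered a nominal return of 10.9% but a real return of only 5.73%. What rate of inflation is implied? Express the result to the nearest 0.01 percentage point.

4.89%

From (1+r_nom) = (1+r_real)(1+π), we get 1+π = (1 + 10.9%)/(1 + 5.73%) = 1.109/1.0573 ≈ 1.04890.
So π ≈ 4.8898%.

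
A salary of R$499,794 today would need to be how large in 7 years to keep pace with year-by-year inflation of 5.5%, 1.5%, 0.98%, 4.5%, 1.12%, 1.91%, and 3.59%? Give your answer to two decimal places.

Cumulative price-level factor: 1.055 × 1.015 × 1.0098 × 1.045 × 1.0112 × 1.0191 × 1.0359 ≈ 1.2062625764.
Multiplying R$499,794 by the price-level factor gives the future nominal sum.

R$602,882.80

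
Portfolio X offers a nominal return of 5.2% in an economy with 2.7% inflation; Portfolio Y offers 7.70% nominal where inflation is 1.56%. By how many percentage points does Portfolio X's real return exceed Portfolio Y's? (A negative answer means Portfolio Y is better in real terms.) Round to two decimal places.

-3.61

Portfolio X real return: 1.052/1.027 − 1 = 2.434%.
Portfolio Y real return: 1.0770/1.0156 − 1 = 6.046%.
Difference: 2.434 − 6.046 = -3.612 pp.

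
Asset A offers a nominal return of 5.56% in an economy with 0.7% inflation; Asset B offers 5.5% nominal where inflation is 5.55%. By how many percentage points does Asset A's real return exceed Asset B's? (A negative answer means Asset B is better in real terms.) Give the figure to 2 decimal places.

Asset A real return: 1.0556/1.007 − 1 = 4.826%.
Asset B real return: 1.055/1.0555 − 1 = -0.047%.
Difference: 4.826 − (-0.047) = 4.873 pp.

4.87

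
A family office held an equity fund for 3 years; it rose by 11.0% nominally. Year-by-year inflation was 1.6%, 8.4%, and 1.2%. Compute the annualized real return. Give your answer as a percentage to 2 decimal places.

-0.14%

Cumulative inflation factor: 1.016 × 1.084 × 1.012 ≈ 1.11456.
Nominal growth factor: 1.11000. Real growth factor = 1.11000 / 1.11456 ≈ 0.99591.
Annualized: 0.99591^(1/3) − 1 ≈ -0.00137.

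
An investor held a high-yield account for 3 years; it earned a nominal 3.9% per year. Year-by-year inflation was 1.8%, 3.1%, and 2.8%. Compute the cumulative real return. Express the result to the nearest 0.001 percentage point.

3.955%

Cumulative inflation factor: 1.018 × 1.031 × 1.028 ≈ 1.07895.
Nominal growth factor: 1.12162. Real growth factor = 1.12162 / 1.07895 ≈ 1.03955.
Total real return ≈ 3.9554%.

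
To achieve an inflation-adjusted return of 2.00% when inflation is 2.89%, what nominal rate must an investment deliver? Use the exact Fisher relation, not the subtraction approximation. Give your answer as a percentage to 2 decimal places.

By the Fisher equation, 1 + r_nom = (1 + 2.00%)(1 + 2.89%) = 1.0200 × 1.0289 = 1.049478.
So r_nom = 4.9478%.

4.95%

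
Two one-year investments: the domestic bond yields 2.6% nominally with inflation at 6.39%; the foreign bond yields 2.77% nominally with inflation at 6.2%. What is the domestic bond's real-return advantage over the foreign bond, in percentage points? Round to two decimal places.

-0.33

The domestic bond real return: 1.026/1.0639 − 1 = -3.562%.
The foreign bond real return: 1.0277/1.062 − 1 = -3.230%.
Difference: -3.562 − (-3.230) = -0.332 pp.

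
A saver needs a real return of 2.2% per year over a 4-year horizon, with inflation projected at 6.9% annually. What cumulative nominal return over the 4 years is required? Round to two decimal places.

42.47%

Required annual nominal rate: (1+2.2%)(1+6.9%) − 1 = 9.2518%.
Cumulative over 4 years: (1 + 0.092518)^4 − 1 ≈ 0.42467.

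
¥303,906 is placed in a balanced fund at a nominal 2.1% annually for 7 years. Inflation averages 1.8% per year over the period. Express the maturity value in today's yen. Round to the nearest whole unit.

Nominal value at maturity: ¥303,906 × (1 + 2.1%)^7 ≈ ¥351,495.
Price-level factor over 7 years: (1 + 1.8%)^7 ≈ 1.1330118341.
Dividing the nominal maturity value by the price-level factor gives the value in today's money.

¥310,231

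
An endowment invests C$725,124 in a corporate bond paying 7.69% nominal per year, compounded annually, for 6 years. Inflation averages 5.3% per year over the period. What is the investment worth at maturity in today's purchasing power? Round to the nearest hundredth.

C$829,648.85

Nominal value at maturity: C$725,124 × (1 + 7.69%)^6 ≈ C$1,131,005.04.
Price-level factor over 6 years: (1 + 5.3%)^6 ≈ 1.3632334286.
Dividing the nominal maturity value by the price-level factor gives the value in today's money.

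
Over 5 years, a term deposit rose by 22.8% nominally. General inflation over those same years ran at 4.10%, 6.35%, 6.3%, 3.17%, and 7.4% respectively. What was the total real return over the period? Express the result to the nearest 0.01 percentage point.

Cumulative inflation factor: 1.0410 × 1.0635 × 1.063 × 1.0317 × 1.074 ≈ 1.30400.
Nominal growth factor: 1.22800. Real growth factor = 1.22800 / 1.30400 ≈ 0.94171.
Total real return ≈ -5.8286%.

-5.83%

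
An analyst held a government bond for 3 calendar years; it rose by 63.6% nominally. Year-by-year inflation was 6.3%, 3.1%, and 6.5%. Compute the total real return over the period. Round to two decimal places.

Cumulative inflation factor: 1.063 × 1.031 × 1.065 ≈ 1.16719.
Nominal growth factor: 1.63600. Real growth factor = 1.63600 / 1.16719 ≈ 1.40166.
Total real return ≈ 40.1657%.

40.17%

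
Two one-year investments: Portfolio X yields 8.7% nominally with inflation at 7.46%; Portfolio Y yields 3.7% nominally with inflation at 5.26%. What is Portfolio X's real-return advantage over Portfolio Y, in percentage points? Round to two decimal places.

Portfolio X real return: 1.087/1.0746 − 1 = 1.154%.
Portfolio Y real return: 1.037/1.0526 − 1 = -1.482%.
Difference: 1.154 − (-1.482) = 2.636 pp.

2.64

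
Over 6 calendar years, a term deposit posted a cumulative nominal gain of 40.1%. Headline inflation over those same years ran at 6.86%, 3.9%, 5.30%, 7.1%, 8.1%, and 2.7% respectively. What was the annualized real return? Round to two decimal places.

0.13%

Cumulative inflation factor: 1.0686 × 1.039 × 1.0530 × 1.071 × 1.081 × 1.027 ≈ 1.39010.
Nominal growth factor: 1.40100. Real growth factor = 1.40100 / 1.39010 ≈ 1.00784.
Annualized: 1.00784^(1/6) − 1 ≈ 0.00130.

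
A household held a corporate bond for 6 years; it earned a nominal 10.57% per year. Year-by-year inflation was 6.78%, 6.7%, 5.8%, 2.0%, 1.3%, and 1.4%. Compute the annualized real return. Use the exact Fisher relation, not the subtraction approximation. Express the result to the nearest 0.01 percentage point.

6.35%

Cumulative inflation factor: 1.0678 × 1.067 × 1.058 × 1.020 × 1.013 × 1.014 ≈ 1.26295.
Nominal growth factor: 1.82736. Real growth factor = 1.82736 / 1.26295 ≈ 1.44689.
Annualized: 1.44689^(1/6) − 1 ≈ 0.06350.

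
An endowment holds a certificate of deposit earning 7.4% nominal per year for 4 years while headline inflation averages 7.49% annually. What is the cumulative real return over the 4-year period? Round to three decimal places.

The annual real rate is (1+7.4%)/(1+7.49%) − 1 = -0.0837%.
Compounded over 4 years: (1 + -0.000837)^4 − 1 ≈ -0.00334.

-0.334%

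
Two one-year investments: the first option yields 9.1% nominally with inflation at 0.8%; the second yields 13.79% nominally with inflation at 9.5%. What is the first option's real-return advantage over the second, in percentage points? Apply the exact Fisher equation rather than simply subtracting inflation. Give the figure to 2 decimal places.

4.32

The first option real return: 1.091/1.008 − 1 = 8.234%.
The second real return: 1.1379/1.095 − 1 = 3.918%.
Difference: 8.234 − 3.918 = 4.316 pp.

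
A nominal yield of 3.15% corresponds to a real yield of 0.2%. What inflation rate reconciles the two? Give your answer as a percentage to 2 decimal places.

2.94%

From (1+r_nom) = (1+r_real)(1+π), we get 1+π = (1 + 3.15%)/(1 + 0.2%) = 1.0315/1.002 ≈ 1.02944.
So π ≈ 2.9441%.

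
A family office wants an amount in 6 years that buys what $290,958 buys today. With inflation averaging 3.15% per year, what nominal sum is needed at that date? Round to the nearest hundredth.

Cumulative price-level factor: (1+3.15%)^6 ≈ 1.2045238230.
The nominal amount required is $290,958 scaled up by that factor.

$350,465.84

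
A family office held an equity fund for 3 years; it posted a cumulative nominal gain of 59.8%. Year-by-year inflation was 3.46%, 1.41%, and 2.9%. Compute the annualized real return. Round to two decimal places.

Cumulative inflation factor: 1.0346 × 1.0141 × 1.029 ≈ 1.07961.
Nominal growth factor: 1.59800. Real growth factor = 1.59800 / 1.07961 ≈ 1.48016.
Annualized: 1.48016^(1/3) − 1 ≈ 0.13964.

13.96%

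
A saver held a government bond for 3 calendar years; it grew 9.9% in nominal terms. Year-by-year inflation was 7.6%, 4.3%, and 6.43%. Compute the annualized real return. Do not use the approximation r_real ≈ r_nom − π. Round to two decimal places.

Cumulative inflation factor: 1.076 × 1.043 × 1.0643 ≈ 1.19443.
Nominal growth factor: 1.09900. Real growth factor = 1.09900 / 1.19443 ≈ 0.92010.
Annualized: 0.92010^(1/3) − 1 ≈ -0.02737.

-2.74%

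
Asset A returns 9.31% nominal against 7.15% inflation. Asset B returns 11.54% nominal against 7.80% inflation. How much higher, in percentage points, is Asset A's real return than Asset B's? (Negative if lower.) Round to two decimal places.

Asset A real return: 1.0931/1.0715 − 1 = 2.016%.
Asset B real return: 1.1154/1.0780 − 1 = 3.469%.
Difference: 2.016 − 3.469 = -1.453 pp.

-1.45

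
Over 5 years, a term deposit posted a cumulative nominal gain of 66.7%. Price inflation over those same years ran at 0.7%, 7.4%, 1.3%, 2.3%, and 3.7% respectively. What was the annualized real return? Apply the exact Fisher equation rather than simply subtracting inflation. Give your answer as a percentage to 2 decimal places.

7.48%

Cumulative inflation factor: 1.007 × 1.074 × 1.013 × 1.023 × 1.037 ≈ 1.16224.
Nominal growth factor: 1.66700. Real growth factor = 1.66700 / 1.16224 ≈ 1.43429.
Annualized: 1.43429^(1/5) − 1 ≈ 0.07480.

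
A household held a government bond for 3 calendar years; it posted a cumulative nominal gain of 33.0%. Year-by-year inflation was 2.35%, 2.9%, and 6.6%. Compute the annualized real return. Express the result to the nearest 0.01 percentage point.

Cumulative inflation factor: 1.0235 × 1.029 × 1.066 ≈ 1.12269.
Nominal growth factor: 1.33000. Real growth factor = 1.33000 / 1.12269 ≈ 1.18465.
Annualized: 1.18465^(1/3) − 1 ≈ 0.05811.

5.81%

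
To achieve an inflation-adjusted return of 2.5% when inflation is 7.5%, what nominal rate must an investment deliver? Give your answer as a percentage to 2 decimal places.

By the Fisher equation, 1 + r_nom = (1 + 2.5%)(1 + 7.5%) = 1.025 × 1.075 = 1.101875.
So r_nom = 10.1875%.

10.19%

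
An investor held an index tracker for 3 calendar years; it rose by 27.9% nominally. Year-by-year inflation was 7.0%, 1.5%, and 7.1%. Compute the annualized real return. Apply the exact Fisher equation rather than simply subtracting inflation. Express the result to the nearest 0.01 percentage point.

Cumulative inflation factor: 1.070 × 1.015 × 1.071 ≈ 1.16316.
Nominal growth factor: 1.27900. Real growth factor = 1.27900 / 1.16316 ≈ 1.09959.
Annualized: 1.09959^(1/3) − 1 ≈ 0.03215.

3.22%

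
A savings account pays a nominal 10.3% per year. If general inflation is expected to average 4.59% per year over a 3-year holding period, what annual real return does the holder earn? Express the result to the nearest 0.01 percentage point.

5.46%

With constant rates the annual real return is the same each year: (1+10.3%)/(1+4.59%) − 1 = 0.05459.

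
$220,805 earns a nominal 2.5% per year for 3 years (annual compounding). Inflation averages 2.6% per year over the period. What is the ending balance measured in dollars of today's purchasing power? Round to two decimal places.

Nominal value at maturity: $220,805 × (1 + 2.5%)^3 ≈ $237,782.83.
Price-level factor over 3 years: (1 + 2.6%)^3 = 1.080045576.
Dividing the nominal maturity value by the price-level factor gives the value in today's money.

$220,160.00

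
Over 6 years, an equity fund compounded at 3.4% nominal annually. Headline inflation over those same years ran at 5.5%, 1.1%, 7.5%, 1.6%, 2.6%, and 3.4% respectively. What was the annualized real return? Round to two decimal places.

Cumulative inflation factor: 1.055 × 1.011 × 1.075 × 1.016 × 1.026 × 1.034 ≈ 1.23587.
Nominal growth factor: 1.22215. Real growth factor = 1.22215 / 1.23587 ≈ 0.98889.
Annualized: 0.98889^(1/6) − 1 ≈ -0.00186.

-0.19%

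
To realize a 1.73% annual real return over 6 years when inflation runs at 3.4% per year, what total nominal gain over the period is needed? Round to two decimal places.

35.46%

Required annual nominal rate: (1+1.73%)(1+3.4%) − 1 = 5.18882%.
Cumulative over 6 years: (1 + 0.0518882)^6 − 1 ≈ 0.35462.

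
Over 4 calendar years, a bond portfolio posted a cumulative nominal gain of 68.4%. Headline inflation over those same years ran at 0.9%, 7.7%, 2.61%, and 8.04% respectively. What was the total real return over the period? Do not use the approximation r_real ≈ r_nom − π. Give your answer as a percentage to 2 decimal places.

39.79%

Cumulative inflation factor: 1.009 × 1.077 × 1.0261 × 1.0804 ≈ 1.20471.
Nominal growth factor: 1.68400. Real growth factor = 1.68400 / 1.20471 ≈ 1.39785.
Total real return ≈ 39.7851%.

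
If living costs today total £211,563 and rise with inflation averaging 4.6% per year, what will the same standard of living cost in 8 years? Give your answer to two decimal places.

£303,174.87

Cumulative price-level factor: (1+4.6%)^8 ≈ 1.4330240406.
Multiplying £211,563 by the price-level factor gives the future nominal sum.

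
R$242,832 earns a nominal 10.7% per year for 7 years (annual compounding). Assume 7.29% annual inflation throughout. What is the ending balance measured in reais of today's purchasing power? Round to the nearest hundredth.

Nominal value at maturity: R$242,832 × (1 + 10.7%)^7 ≈ R$494,696.98.
Price-level factor over 7 years: (1 + 7.29%)^7 ≈ 1.6364951292.
The maturity value deflated by that factor is the answer in today's purchasing power.

R$302,290.53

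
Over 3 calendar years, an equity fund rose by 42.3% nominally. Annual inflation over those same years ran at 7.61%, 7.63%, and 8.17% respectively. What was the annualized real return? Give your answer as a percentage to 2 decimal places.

Cumulative inflation factor: 1.0761 × 1.0763 × 1.0817 ≈ 1.25283.
Nominal growth factor: 1.42300. Real growth factor = 1.42300 / 1.25283 ≈ 1.13583.
Annualized: 1.13583^(1/3) − 1 ≈ 0.04337.

4.34%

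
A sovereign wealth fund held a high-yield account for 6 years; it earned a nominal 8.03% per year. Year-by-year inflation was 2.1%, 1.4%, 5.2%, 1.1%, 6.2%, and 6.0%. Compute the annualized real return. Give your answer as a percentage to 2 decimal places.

4.23%

Cumulative inflation factor: 1.021 × 1.014 × 1.052 × 1.011 × 1.062 × 1.060 ≈ 1.23954.
Nominal growth factor: 1.58952. Real growth factor = 1.58952 / 1.23954 ≈ 1.28235.
Annualized: 1.28235^(1/6) − 1 ≈ 0.04232.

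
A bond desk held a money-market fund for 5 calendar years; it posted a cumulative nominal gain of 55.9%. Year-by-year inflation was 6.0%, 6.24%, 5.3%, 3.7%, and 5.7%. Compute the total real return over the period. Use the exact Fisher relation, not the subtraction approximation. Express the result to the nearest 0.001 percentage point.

19.942%

Cumulative inflation factor: 1.060 × 1.0624 × 1.053 × 1.037 × 1.057 ≈ 1.29980.
Nominal growth factor: 1.55900. Real growth factor = 1.55900 / 1.29980 ≈ 1.19942.
Total real return ≈ 19.9417%.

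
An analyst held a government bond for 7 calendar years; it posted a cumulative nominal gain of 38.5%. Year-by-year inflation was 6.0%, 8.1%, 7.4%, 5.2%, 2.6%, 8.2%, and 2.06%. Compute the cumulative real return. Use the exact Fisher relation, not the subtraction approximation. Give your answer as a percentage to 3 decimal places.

Cumulative inflation factor: 1.060 × 1.081 × 1.074 × 1.052 × 1.026 × 1.082 × 1.0206 ≈ 1.46684.
Nominal growth factor: 1.38500. Real growth factor = 1.38500 / 1.46684 ≈ 0.94421.
Total real return ≈ -5.5791%.

-5.579%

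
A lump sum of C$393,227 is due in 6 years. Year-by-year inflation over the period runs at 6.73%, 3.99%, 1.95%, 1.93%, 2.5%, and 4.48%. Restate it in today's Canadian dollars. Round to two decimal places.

Price-level factor over 6 years: 1.0673 × 1.0399 × 1.0195 × 1.0193 × 1.025 × 1.0448 ≈ 1.2351632777.
Purchasing power today: C$393,227 divided by that factor.

C$318,360.34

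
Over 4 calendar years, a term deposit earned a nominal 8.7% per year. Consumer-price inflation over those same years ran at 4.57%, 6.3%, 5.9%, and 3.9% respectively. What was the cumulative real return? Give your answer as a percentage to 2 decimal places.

Cumulative inflation factor: 1.0457 × 1.063 × 1.059 × 1.039 ≈ 1.22307.
Nominal growth factor: 1.39611. Real growth factor = 1.39611 / 1.22307 ≈ 1.14147.
Total real return ≈ 14.1475%.

14.15%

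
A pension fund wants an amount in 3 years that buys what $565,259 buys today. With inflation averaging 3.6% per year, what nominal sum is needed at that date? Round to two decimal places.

$628,531.07

Cumulative price-level factor: (1+3.6%)^3 = 1.111934656.
Multiplying $565,259 by the price-level factor gives the future nominal sum.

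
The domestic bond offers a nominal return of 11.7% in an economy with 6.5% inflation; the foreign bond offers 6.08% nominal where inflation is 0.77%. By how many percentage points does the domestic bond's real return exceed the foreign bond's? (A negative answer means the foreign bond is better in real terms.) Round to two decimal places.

-0.39

The domestic bond real return: 1.117/1.065 − 1 = 4.883%.
The foreign bond real return: 1.0608/1.0077 − 1 = 5.269%.
Difference: 4.883 − 5.269 = -0.386 pp.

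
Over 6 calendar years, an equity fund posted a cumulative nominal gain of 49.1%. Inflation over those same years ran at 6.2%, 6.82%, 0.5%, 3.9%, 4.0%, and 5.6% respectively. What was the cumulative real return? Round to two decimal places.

14.61%

Cumulative inflation factor: 1.062 × 1.0682 × 1.005 × 1.039 × 1.040 × 1.056 ≈ 1.30094.
Nominal growth factor: 1.49100. Real growth factor = 1.49100 / 1.30094 ≈ 1.14610.
Total real return ≈ 14.6098%.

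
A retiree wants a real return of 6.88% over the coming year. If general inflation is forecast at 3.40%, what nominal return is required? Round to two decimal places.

10.51%

By the Fisher equation, 1 + r_nom = (1 + 6.88%)(1 + 3.40%) = 1.0688 × 1.0340 = 1.1051392.
So r_nom = 10.51392%.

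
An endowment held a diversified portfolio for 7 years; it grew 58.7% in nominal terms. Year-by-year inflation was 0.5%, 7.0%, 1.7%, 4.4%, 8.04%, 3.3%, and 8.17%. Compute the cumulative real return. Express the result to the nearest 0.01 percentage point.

Cumulative inflation factor: 1.005 × 1.070 × 1.017 × 1.044 × 1.0804 × 1.033 × 1.0817 ≈ 1.37836.
Nominal growth factor: 1.58700. Real growth factor = 1.58700 / 1.37836 ≈ 1.15137.
Total real return ≈ 15.1367%.

15.14%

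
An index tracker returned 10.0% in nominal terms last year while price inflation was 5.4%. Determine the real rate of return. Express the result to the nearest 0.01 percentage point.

Real return via the Fisher equation: (1 + 10.0%)/(1 + 5.4%) − 1 = 1.100/1.054 − 1 ≈ 0.04364.

4.36%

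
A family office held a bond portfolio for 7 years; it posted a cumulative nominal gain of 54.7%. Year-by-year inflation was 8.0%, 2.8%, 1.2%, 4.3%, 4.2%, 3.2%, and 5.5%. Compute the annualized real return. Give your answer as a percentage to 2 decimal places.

2.19%

Cumulative inflation factor: 1.080 × 1.028 × 1.012 × 1.043 × 1.042 × 1.032 × 1.055 ≈ 1.32948.
Nominal growth factor: 1.54700. Real growth factor = 1.54700 / 1.32948 ≈ 1.16361.
Annualized: 1.16361^(1/7) − 1 ≈ 0.02188.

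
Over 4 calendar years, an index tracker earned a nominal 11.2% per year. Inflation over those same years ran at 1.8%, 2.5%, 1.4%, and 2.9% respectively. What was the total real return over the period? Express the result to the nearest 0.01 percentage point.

40.44%

Cumulative inflation factor: 1.018 × 1.025 × 1.014 × 1.029 ≈ 1.08874.
Nominal growth factor: 1.52904. Real growth factor = 1.52904 / 1.08874 ≈ 1.40441.
Total real return ≈ 40.4411%.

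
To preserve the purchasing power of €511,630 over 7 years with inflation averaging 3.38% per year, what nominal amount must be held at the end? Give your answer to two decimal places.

€645,671.62

Cumulative price-level factor: (1+3.38%)^7 ≈ 1.2619893643.
The nominal amount required is €511,630 scaled up by that factor.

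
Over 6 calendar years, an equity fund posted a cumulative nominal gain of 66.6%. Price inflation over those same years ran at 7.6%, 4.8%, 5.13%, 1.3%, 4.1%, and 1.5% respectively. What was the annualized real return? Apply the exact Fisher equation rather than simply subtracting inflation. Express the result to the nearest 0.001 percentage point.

4.642%

Cumulative inflation factor: 1.076 × 1.048 × 1.0513 × 1.013 × 1.041 × 1.015 ≈ 1.26890.
Nominal growth factor: 1.66600. Real growth factor = 1.66600 / 1.26890 ≈ 1.31295.
Annualized: 1.31295^(1/6) − 1 ≈ 0.04642.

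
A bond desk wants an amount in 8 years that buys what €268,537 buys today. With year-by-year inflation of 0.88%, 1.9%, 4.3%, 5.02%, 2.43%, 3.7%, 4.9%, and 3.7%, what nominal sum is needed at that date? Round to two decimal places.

Cumulative price-level factor: 1.0088 × 1.019 × 1.043 × 1.0502 × 1.0243 × 1.037 × 1.049 × 1.037 ≈ 1.3010552924.
The nominal amount required is €268,537 scaled up by that factor.

€349,381.49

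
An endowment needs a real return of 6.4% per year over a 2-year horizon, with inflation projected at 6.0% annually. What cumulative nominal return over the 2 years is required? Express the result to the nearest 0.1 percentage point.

27.2%

Required annual nominal rate: (1+6.4%)(1+6.0%) − 1 = 12.784%.
Cumulative over 2 years: (1 + 0.12784)^2 − 1 ≈ 0.27202.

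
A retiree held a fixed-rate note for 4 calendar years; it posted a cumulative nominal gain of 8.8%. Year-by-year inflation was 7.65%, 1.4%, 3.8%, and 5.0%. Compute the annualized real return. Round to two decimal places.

Cumulative inflation factor: 1.0765 × 1.014 × 1.038 × 1.050 ≈ 1.18970.
Nominal growth factor: 1.08800. Real growth factor = 1.08800 / 1.18970 ≈ 0.91451.
Annualized: 0.91451^(1/4) − 1 ≈ -0.02209.

-2.21%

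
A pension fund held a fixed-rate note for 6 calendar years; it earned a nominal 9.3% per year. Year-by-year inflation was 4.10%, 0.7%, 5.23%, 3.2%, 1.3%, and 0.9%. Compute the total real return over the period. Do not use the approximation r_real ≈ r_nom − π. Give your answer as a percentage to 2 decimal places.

46.53%

Cumulative inflation factor: 1.0410 × 1.007 × 1.0523 × 1.032 × 1.013 × 1.009 ≈ 1.16359.
Nominal growth factor: 1.70499. Real growth factor = 1.70499 / 1.16359 ≈ 1.46528.
Total real return ≈ 46.5281%.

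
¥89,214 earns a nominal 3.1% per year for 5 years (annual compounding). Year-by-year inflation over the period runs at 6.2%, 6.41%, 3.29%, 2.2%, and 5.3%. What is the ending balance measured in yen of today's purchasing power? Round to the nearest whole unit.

Nominal value at maturity: ¥89,214 × (1 + 3.1%)^5 ≈ ¥103,927.
Price-level factor over 5 years: 1.062 × 1.0641 × 1.0329 × 1.022 × 1.053 ≈ 1.2561586820.
Dividing the nominal maturity value by the price-level factor gives the value in today's money.

¥82,734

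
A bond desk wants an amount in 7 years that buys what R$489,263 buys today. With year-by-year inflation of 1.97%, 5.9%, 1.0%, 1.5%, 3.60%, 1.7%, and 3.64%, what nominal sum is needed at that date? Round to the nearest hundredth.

Cumulative price-level factor: 1.0197 × 1.059 × 1.010 × 1.015 × 1.0360 × 1.017 × 1.0364 ≈ 1.2088263219.
The nominal amount required is R$489,263 scaled up by that factor.

R$591,433.99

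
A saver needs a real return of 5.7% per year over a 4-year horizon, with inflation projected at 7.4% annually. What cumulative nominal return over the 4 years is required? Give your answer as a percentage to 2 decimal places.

66.08%

Required annual nominal rate: (1+5.7%)(1+7.4%) − 1 = 13.5218%.
Cumulative over 4 years: (1 + 0.135218)^4 − 1 ≈ 0.66080.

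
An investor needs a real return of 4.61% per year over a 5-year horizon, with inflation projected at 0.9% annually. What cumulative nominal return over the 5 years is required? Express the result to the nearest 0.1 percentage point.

31.0%

Required annual nominal rate: (1+4.61%)(1+0.9%) − 1 = 5.55149%.
Cumulative over 5 years: (1 + 0.0555149)^5 − 1 ≈ 0.31015.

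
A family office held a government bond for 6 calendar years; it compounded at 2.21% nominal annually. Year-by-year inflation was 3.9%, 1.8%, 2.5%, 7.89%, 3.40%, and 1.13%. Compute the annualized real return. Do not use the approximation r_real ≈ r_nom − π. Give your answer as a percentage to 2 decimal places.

-1.16%

Cumulative inflation factor: 1.039 × 1.018 × 1.025 × 1.0789 × 1.0340 × 1.0113 ≈ 1.22312.
Nominal growth factor: 1.14015. Real growth factor = 1.14015 / 1.22312 ≈ 0.93216.
Annualized: 0.93216^(1/6) − 1 ≈ -0.01164.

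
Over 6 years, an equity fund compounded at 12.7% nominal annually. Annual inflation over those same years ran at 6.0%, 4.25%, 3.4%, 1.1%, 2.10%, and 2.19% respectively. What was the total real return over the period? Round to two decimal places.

70.00%

Cumulative inflation factor: 1.060 × 1.0425 × 1.034 × 1.011 × 1.0210 × 1.0219 ≈ 1.20528.
Nominal growth factor: 2.04901. Real growth factor = 2.04901 / 1.20528 ≈ 1.70003.
Total real return ≈ 70.0027%.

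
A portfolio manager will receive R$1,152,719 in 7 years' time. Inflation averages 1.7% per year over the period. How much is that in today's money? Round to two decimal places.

Price-level factor over 7 years: (1 + 1.7%)^7 ≈ 1.1252439082.
Purchasing power today: R$1,152,719 divided by that factor.

R$1,024,417.01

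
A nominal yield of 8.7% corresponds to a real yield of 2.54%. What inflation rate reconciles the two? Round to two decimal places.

6.01%

From (1+r_nom) = (1+r_real)(1+π), we get 1+π = (1 + 8.7%)/(1 + 2.54%) = 1.087/1.0254 ≈ 1.06007.
So π ≈ 6.0074%.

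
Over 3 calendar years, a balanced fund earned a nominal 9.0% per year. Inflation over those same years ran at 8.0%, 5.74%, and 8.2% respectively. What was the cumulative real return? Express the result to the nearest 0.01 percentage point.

Cumulative inflation factor: 1.080 × 1.0574 × 1.082 ≈ 1.23564.
Nominal growth factor: 1.29503. Real growth factor = 1.29503 / 1.23564 ≈ 1.04807.
Total real return ≈ 4.8067%.

4.81%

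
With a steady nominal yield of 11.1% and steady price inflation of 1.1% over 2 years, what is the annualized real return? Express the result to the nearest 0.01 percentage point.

9.89%

With constant rates the annual real return is the same each year: (1+11.1%)/(1+1.1%) − 1 = 0.09891.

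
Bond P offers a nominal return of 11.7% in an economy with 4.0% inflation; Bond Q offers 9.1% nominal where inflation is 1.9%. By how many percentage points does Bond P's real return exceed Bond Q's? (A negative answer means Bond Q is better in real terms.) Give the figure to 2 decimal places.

Bond P real return: 1.117/1.040 − 1 = 7.404%.
Bond Q real return: 1.091/1.019 − 1 = 7.066%.
Difference: 7.404 − 7.066 = 0.338 pp.

0.34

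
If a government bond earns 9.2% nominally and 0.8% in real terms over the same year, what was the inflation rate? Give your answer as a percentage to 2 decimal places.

From (1+r_nom) = (1+r_real)(1+π), we get 1+π = (1 + 9.2%)/(1 + 0.8%) = 1.092/1.008 ≈ 1.08333.
So π ≈ 8.3333%.

8.33%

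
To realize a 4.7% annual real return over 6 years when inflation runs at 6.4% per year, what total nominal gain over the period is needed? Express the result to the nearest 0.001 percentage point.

91.130%

Required annual nominal rate: (1+4.7%)(1+6.4%) − 1 = 11.4008%.
Cumulative over 6 years: (1 + 0.114008)^6 − 1 ≈ 0.91130.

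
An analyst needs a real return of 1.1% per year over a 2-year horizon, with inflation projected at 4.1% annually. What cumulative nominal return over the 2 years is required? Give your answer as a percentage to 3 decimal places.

10.765%

Required annual nominal rate: (1+1.1%)(1+4.1%) − 1 = 5.2451%.
Cumulative over 2 years: (1 + 0.052451)^2 − 1 ≈ 0.10765.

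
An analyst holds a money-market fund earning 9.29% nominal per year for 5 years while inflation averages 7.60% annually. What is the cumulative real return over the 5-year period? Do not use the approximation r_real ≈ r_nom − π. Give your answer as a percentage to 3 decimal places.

8.104%

The annual real rate is (1+9.29%)/(1+7.60%) − 1 = 1.5706%.
Compounded over 5 years: (1 + 0.015706)^5 − 1 ≈ 0.08104.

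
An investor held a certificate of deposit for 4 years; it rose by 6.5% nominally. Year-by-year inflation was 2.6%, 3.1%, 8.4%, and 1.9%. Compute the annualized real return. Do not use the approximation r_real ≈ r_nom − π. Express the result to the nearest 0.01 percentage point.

Cumulative inflation factor: 1.026 × 1.031 × 1.084 × 1.019 ≈ 1.16845.
Nominal growth factor: 1.06500. Real growth factor = 1.06500 / 1.16845 ≈ 0.91147.
Annualized: 0.91147^(1/4) − 1 ≈ -0.02291.

-2.29%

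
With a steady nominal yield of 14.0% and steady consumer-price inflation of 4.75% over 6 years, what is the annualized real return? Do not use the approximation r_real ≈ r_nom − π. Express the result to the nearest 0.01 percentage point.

8.83%

With constant rates the annual real return is the same each year: (1+14.0%)/(1+4.75%) − 1 = 0.08831.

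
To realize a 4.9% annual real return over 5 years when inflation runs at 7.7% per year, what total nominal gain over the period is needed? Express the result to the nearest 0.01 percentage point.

Required annual nominal rate: (1+4.9%)(1+7.7%) − 1 = 12.9773%.
Cumulative over 5 years: (1 + 0.129773)^5 − 1 ≈ 0.84059.

84.06%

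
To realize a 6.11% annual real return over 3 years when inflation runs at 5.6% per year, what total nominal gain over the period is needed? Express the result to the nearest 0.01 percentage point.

Required annual nominal rate: (1+6.11%)(1+5.6%) − 1 = 12.05216%.
Cumulative over 3 years: (1 + 0.1205216)^3 − 1 ≈ 0.40689.

40.69%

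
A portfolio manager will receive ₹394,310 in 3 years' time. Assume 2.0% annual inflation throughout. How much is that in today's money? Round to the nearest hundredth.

₹371,567.12

Price-level factor over 3 years: (1 + 2.0%)^3 = 1.061208.
Purchasing power today: ₹394,310 divided by that factor.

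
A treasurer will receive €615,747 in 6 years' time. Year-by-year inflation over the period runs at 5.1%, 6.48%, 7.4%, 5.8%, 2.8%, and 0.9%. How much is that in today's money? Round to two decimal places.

Price-level factor over 6 years: 1.051 × 1.0648 × 1.074 × 1.058 × 1.028 × 1.009 ≈ 1.3190005859.
Purchasing power today: €615,747 divided by that factor.

€466,828.45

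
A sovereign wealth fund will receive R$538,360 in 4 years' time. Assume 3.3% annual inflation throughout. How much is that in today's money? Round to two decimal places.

Price-level factor over 4 years: (1 + 3.3%)^4 ≈ 1.1386789339.
Purchasing power today: R$538,360 divided by that factor.

R$472,793.50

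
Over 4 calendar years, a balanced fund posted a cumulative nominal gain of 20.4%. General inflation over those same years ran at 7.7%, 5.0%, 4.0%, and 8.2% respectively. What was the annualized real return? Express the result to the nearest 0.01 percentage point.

-1.37%

Cumulative inflation factor: 1.077 × 1.050 × 1.040 × 1.082 ≈ 1.27252.
Nominal growth factor: 1.20400. Real growth factor = 1.20400 / 1.27252 ≈ 0.94615.
Annualized: 0.94615^(1/4) − 1 ≈ -0.01374.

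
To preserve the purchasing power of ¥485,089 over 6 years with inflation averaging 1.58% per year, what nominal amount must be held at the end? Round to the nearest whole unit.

¥532,931

Cumulative price-level factor: (1+1.58%)^6 ≈ 1.0986244270.
Multiplying ¥485,089 by the price-level factor gives the future nominal sum.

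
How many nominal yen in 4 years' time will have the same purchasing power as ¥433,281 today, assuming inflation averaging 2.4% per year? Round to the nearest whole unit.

¥476,397

Cumulative price-level factor: (1+2.4%)^4 ≈ 1.0995116278.
The nominal amount required is ¥433,281 scaled up by that factor.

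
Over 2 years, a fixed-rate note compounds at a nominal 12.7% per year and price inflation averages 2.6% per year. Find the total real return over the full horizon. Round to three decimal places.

20.657%

The annual real rate is (1+12.7%)/(1+2.6%) − 1 = 9.8441%.
Compounded over 2 years: (1 + 0.098441)^2 − 1 ≈ 0.20657.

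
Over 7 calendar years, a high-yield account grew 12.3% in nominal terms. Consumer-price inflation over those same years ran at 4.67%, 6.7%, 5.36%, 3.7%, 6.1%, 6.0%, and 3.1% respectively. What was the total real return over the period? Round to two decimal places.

Cumulative inflation factor: 1.0467 × 1.067 × 1.0536 × 1.037 × 1.061 × 1.060 × 1.031 ≈ 1.41488.
Nominal growth factor: 1.12300. Real growth factor = 1.12300 / 1.41488 ≈ 0.79370.
Total real return ≈ -20.6296%.

-20.63%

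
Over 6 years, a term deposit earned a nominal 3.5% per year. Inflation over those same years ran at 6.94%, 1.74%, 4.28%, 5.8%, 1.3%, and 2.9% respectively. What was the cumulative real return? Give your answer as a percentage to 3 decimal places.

-1.758%

Cumulative inflation factor: 1.0694 × 1.0174 × 1.0428 × 1.058 × 1.013 × 1.029 ≈ 1.25125.
Nominal growth factor: 1.22926. Real growth factor = 1.22926 / 1.25125 ≈ 0.98242.
Total real return ≈ -1.7577%.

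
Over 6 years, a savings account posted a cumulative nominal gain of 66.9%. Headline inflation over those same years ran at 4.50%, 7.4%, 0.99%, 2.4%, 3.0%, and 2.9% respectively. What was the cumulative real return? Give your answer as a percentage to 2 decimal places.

Cumulative inflation factor: 1.0450 × 1.074 × 1.0099 × 1.024 × 1.030 × 1.029 ≈ 1.23013.
Nominal growth factor: 1.66900. Real growth factor = 1.66900 / 1.23013 ≈ 1.35677.
Total real return ≈ 35.6766%.

35.68%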